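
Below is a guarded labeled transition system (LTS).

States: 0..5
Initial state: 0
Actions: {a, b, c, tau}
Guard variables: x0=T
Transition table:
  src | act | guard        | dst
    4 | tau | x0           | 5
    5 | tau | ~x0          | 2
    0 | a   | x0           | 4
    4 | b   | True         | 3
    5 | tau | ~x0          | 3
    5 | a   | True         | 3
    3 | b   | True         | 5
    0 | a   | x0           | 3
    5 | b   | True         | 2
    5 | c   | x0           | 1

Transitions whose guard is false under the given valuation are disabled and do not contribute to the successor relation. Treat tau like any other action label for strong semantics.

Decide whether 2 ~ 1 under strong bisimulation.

Answer: BISIMILAR

Trace:
Refine partition for ~:
  P[0] = {{0,1,2,3,4,5}}
  P[1] = {{0},{1,2},{3},{4},{5}}
Fixed point at round 2; 5 class(es).
[2]={1,2}  [1]={1,2}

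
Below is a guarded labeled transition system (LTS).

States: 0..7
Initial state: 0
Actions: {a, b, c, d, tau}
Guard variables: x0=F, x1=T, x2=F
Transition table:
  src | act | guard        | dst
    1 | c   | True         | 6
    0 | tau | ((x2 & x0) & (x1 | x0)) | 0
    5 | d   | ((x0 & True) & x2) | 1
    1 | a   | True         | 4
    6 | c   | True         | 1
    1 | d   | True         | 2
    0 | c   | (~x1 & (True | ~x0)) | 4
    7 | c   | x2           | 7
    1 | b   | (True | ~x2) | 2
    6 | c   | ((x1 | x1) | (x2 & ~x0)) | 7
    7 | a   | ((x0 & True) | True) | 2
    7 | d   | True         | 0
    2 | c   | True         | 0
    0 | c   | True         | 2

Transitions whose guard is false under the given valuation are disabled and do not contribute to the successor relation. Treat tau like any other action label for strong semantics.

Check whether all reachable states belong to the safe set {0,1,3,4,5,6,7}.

Answer: INVARIANT VIOLATED at state 2

Trace:
Allowed set {0,1,3,4,5,6,7}
R = {0,2}
  0: ok
  2: VIOLATES
witness against invariant: c → 2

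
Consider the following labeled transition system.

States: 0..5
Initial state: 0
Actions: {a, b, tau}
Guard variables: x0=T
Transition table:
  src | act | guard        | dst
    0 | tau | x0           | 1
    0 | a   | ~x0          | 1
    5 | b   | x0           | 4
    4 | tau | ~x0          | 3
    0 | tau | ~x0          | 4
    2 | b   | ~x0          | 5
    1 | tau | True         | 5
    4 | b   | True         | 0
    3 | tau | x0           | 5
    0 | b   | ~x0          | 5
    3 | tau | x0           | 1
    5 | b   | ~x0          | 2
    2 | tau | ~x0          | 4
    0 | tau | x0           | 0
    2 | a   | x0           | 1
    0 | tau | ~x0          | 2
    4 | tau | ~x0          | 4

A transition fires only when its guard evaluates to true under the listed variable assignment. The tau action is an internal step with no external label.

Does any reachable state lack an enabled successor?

Reach set: {0,1,4,5}
  0: tau→0  tau→1  [2 exit(s)]
  1: tau→5  [1 exit(s)]
  4: b→0  [1 exit(s)]
  5: b→4  [1 exit(s)]

Answer: DEADLOCK-FREE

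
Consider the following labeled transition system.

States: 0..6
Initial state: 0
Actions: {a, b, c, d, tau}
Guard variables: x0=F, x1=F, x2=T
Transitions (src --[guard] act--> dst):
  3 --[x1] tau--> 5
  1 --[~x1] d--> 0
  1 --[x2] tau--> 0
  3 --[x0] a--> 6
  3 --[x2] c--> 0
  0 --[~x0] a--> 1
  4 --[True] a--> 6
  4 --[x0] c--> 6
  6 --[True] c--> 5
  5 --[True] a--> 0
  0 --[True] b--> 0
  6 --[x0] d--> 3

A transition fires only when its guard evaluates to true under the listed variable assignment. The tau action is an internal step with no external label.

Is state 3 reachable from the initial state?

Guard filter leaves 8 enabled edge(s).
L0 = {0}
L1 = {1}  cumulative {0,1}
Reach set: {0,1}

Answer: UNREACHABLE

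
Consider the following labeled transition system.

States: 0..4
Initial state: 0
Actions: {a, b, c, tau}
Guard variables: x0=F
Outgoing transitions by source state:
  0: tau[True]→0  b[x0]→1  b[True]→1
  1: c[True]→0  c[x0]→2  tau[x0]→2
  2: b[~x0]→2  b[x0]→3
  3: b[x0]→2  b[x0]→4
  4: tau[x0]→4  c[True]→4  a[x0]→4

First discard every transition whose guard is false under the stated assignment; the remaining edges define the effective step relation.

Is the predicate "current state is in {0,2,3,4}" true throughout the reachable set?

Safe = {0,2,3,4}
Reach set: {0,1}
  0: ok
  1: VIOLATES
reach 1 via b — violates

Answer: INVARIANT VIOLATED at state 1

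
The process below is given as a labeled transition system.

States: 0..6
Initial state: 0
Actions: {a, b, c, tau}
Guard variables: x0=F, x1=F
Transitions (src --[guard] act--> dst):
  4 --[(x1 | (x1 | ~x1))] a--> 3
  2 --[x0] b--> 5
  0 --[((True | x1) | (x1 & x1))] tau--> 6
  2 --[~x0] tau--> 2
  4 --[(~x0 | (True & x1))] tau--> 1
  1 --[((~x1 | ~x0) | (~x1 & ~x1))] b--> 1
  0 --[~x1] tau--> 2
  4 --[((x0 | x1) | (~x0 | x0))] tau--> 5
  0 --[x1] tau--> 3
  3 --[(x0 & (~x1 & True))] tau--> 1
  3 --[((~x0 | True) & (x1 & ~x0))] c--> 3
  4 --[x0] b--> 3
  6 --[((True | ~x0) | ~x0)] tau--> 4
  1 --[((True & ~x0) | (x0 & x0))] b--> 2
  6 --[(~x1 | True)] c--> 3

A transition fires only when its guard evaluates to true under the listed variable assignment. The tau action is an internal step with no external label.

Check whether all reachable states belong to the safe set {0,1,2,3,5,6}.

Safe = {0,1,2,3,5,6}
Reachable = {0,1,2,3,4,5,6}
  0: ✓
  1: ✓
  2: ✓
  3: ✓
  4: VIOLATES
  5: ✓
  6: ✓
reach 4 via tau·tau — violates

Answer: INVARIANT VIOLATED at state 4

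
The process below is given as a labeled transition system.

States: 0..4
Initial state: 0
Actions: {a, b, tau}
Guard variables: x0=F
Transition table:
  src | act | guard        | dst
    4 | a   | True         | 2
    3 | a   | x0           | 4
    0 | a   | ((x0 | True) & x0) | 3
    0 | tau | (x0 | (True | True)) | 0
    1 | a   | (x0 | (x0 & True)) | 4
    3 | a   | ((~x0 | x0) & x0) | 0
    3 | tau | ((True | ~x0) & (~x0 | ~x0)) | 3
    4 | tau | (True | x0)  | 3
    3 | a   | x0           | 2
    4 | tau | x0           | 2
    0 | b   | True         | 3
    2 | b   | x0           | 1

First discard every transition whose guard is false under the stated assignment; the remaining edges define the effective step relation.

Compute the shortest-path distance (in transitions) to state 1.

Answer: UNREACHABLE

Working:
Breadth-first toward 1:
  depth 0: {0}
  depth 1: {3}
1 never appears.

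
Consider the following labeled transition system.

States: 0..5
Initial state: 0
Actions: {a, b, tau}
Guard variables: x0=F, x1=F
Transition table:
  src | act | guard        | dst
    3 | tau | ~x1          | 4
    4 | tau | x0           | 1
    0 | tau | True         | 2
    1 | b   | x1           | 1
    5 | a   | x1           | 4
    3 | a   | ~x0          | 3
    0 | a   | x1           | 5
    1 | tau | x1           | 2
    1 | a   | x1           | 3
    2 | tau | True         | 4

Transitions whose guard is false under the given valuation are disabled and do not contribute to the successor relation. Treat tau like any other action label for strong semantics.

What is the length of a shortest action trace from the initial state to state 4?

Breadth-first toward 4:
  L0 = {0}
  L1 = {2}
  L2 = {4}
first hit 4 at d=2 via tau·tau

Answer: 2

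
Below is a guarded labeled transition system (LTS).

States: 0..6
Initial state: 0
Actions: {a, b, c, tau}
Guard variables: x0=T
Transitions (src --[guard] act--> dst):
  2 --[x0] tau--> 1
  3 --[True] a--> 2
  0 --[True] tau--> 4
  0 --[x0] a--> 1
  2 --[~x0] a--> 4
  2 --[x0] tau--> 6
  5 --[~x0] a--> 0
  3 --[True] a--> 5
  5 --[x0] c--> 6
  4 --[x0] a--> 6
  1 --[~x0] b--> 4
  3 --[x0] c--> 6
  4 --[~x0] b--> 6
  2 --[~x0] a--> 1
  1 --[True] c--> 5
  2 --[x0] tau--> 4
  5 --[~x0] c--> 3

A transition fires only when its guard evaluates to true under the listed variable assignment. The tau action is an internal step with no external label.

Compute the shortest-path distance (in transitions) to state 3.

Breadth-first toward 3:
  L0 = {0}
  L1 = {1,4}
  L2 = {5,6}
3 never appears.

Answer: UNREACHABLE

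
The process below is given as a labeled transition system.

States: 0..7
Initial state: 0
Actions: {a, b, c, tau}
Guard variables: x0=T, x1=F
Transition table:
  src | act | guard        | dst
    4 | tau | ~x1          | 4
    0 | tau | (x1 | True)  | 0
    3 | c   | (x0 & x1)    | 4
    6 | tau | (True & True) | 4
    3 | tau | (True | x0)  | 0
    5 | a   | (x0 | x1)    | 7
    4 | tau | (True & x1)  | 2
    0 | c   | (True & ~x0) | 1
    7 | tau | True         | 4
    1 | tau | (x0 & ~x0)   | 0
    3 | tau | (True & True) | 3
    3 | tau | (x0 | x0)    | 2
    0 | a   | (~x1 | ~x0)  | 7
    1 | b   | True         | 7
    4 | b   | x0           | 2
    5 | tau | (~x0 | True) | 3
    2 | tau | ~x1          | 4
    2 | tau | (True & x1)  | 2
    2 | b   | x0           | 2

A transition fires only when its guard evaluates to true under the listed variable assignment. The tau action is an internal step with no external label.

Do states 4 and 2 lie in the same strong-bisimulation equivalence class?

Answer: BISIMILAR

Analysis:
Refine partition for ~:
  π0 = {{0,1,2,3,4,5,6,7}}
  π1 = {{0,5},{1},{2,4},{3,6,7}}
  π2 = {{0},{1},{2,4},{3},{5},{6,7}}
Fixed point at round 3; 6 class(es).
4∈{2,4}, 2∈{2,4}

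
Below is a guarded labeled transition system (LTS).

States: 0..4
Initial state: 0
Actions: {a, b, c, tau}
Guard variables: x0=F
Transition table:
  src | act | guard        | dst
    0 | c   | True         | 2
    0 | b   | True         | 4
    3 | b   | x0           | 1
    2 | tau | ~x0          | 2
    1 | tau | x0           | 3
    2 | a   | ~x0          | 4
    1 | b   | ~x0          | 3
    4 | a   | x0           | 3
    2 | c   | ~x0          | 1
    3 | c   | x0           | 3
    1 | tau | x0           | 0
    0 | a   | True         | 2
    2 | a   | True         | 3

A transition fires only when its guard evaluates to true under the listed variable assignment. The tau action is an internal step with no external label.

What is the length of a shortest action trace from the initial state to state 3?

Answer: 2

Working:
BFS to 3:
  depth 0: {0}
  depth 1: {2,4}
  depth 2: {1,3}
3 enters at depth 2; path a·a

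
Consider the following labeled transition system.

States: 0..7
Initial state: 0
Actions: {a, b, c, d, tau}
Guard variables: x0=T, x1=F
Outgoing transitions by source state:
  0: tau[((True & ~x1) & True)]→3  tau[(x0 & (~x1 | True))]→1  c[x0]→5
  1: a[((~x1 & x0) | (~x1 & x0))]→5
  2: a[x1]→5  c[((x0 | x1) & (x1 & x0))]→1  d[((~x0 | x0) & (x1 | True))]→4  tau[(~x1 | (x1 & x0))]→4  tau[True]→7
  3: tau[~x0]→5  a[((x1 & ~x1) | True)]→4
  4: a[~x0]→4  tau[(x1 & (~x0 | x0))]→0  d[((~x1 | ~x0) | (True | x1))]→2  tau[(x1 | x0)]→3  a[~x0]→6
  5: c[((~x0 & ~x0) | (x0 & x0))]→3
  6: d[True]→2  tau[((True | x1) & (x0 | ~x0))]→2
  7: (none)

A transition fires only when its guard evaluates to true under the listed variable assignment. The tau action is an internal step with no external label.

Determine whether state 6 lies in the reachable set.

Guard filter leaves 13 enabled edge(s).
L0 = {0}
L1 = {1,3,5}  now seen {0,1,3,5}
L2 = {4}  now seen {0,1,3,4,5}
L3 = {2}  now seen {0,1,2,3,4,5}
L4 = {7}  now seen {0,1,2,3,4,5,7}
R = {0,1,2,3,4,5,7}

Answer: UNREACHABLE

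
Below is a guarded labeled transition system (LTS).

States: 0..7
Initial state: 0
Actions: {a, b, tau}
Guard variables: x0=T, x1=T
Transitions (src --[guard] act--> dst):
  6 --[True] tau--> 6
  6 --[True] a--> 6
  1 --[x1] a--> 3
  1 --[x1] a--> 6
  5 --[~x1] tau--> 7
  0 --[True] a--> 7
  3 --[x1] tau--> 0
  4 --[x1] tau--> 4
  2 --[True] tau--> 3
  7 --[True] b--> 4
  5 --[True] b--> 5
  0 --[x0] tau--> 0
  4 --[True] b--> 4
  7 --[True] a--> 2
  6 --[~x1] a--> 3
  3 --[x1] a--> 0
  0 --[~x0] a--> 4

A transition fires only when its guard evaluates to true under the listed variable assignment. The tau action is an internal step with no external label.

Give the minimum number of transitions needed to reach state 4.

BFS to 4:
  Layer 0: {0}
  Layer 1: {7}
  Layer 2: {2,4}
4 enters at depth 2; path a·b

Answer: 2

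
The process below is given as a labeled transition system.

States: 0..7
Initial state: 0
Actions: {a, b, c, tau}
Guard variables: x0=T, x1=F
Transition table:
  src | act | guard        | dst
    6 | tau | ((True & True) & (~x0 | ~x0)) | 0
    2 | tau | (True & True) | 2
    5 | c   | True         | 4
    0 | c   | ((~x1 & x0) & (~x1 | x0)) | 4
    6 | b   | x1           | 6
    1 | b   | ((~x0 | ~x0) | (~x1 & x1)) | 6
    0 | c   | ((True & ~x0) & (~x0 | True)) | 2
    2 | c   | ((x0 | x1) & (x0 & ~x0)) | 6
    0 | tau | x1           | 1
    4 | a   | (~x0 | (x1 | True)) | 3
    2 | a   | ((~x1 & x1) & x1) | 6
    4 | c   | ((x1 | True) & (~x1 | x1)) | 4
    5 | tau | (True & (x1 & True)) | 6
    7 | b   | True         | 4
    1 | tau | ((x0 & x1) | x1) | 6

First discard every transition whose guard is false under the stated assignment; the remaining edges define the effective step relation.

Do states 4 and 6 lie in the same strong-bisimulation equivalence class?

Bisimulation quotient by refinement:
  π0 = {{0,1,2,3,4,5,6,7}}
  π1 = {{0,5},{1,3,6},{2},{4},{7}}
stable after 2 split(s): 5 block(s)
class of 4: {4}; class of 6: {1,3,6}

Answer: NOT BISIMILAR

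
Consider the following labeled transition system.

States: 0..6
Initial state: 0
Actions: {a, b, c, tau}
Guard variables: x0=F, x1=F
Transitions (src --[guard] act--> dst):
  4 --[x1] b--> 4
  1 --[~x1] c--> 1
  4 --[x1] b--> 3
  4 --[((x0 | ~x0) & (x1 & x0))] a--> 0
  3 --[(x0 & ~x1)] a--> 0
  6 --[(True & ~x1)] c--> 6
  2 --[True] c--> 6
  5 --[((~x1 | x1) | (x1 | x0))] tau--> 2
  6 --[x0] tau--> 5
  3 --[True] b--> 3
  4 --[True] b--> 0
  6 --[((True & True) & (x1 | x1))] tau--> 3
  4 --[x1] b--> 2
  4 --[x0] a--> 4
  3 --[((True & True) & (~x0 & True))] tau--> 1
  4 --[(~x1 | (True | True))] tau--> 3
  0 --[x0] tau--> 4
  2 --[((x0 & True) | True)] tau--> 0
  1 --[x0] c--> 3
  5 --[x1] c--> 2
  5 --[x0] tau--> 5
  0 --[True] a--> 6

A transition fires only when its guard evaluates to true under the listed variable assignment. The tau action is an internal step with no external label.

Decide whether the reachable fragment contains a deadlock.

Reach set: {0,6}
  0: a→6  [1 out]
  6: c→6  [1 out]

Answer: DEADLOCK-FREE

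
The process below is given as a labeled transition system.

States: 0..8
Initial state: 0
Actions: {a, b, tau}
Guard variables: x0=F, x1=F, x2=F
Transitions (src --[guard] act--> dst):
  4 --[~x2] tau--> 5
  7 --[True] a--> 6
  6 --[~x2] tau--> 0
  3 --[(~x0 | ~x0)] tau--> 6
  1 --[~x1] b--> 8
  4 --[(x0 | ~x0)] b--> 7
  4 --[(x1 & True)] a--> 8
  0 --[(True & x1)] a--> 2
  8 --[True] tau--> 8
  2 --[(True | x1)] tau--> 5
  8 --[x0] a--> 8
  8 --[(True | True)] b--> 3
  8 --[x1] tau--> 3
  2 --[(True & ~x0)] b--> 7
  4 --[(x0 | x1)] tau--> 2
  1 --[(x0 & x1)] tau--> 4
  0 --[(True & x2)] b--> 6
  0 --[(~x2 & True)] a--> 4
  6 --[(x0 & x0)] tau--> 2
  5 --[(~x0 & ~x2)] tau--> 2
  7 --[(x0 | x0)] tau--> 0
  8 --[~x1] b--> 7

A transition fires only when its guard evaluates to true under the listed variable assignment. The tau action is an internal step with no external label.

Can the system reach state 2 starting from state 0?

Answer: REACHABLE

Trace:
After dropping false guards: 13 live edges.
depth 0: {0}
depth 1: {4}  now seen {0,4}
depth 2: {5,7}  now seen {0,4,5,7}
depth 3: {2,6}  now seen {0,2,4,5,6,7}
R = {0,2,4,5,6,7}
witness 2: a·tau·tau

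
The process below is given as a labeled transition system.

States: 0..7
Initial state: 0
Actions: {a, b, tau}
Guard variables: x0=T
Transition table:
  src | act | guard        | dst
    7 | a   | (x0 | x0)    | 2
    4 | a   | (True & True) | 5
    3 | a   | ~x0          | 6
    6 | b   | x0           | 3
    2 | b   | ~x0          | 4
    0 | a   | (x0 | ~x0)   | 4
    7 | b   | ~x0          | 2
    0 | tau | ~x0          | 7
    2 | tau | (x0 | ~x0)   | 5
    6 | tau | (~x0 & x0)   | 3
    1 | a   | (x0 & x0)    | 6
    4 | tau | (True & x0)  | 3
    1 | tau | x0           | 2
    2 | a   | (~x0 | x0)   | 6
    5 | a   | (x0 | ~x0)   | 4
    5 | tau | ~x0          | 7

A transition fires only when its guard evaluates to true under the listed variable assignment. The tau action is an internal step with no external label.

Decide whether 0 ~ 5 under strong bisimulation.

Answer: BISIMILAR

Working:
Compute ~ classes (split until stable):
  round 0: {{0,1,2,3,4,5,6,7}}
  round 1: {{0,5,7},{1,2,4},{3},{6}}
  round 2: {{0,5,7},{1},{2},{3},{4},{6}}
  round 3: {{0,5},{1},{2},{3},{4},{6},{7}}
7 equivalence class(es) (converged in 4)
[0]={0,5}  [5]={0,5}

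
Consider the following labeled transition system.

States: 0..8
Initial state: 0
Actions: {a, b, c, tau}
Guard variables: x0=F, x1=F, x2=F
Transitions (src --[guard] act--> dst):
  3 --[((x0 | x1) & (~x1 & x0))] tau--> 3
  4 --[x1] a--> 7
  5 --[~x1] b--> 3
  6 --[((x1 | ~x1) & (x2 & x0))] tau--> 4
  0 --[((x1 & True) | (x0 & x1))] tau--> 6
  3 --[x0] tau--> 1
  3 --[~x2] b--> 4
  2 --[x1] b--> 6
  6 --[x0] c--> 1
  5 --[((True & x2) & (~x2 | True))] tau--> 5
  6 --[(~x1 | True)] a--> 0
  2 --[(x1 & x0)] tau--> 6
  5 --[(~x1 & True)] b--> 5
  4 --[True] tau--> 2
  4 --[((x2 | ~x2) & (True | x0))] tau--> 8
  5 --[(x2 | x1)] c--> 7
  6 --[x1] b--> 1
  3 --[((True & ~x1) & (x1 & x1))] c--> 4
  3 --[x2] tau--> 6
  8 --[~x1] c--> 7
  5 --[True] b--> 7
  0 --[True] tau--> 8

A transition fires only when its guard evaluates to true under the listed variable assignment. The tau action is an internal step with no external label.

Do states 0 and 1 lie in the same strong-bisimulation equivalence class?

Answer: NOT BISIMILAR

Working:
Refine partition for ~:
  round 0: {{0,1,2,3,4,5,6,7,8}}
  round 1: {{0,4},{1,2,7},{3,5},{6},{8}}
  round 2: {{0},{1,2,7},{3},{4},{5},{6},{8}}
7 equivalence class(es) (converged in 3)
[0]={0}  [1]={1,2,7}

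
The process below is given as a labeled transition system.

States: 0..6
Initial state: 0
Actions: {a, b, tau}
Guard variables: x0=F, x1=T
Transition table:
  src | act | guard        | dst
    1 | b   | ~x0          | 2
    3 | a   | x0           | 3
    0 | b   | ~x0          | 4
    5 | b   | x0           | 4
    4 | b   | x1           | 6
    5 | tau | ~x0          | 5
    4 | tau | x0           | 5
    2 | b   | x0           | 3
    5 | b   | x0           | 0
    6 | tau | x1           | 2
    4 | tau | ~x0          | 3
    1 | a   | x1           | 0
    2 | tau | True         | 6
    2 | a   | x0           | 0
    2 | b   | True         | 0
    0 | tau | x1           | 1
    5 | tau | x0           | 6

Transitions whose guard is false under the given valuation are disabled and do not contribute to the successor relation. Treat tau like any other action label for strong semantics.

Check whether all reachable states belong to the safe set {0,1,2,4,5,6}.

Answer: INVARIANT VIOLATED at state 3

Trace:
Inv-set: {0,1,2,4,5,6}
R = {0,1,2,3,4,6}
  0: ok
  1: ok
  2: ok
  3: VIOLATES
  4: ok
  6: ok
counterexample path to 3: b·tau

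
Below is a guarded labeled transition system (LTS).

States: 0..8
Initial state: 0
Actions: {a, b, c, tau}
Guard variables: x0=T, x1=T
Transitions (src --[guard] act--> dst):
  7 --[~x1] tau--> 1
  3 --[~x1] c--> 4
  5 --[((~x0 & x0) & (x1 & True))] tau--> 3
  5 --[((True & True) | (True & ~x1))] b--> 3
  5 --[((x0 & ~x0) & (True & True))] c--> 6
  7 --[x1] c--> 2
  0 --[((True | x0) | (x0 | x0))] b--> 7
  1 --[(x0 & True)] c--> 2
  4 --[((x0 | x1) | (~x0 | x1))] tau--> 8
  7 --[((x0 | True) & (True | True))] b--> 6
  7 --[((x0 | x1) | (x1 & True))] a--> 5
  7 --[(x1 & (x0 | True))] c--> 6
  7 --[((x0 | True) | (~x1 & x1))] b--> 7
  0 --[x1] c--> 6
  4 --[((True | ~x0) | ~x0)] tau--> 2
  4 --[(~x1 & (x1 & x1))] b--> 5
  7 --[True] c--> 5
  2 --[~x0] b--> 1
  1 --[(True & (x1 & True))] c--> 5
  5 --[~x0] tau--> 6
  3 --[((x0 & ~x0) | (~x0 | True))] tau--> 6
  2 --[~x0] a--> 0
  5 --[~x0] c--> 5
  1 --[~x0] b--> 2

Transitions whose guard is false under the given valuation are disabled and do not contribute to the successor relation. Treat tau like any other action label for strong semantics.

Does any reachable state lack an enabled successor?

Answer: DEADLOCK at state 2

Working:
Reach set: {0,2,3,5,6,7}
  0: b→7  c→6  [2 exit(s)]
  2: ∅  [deadlock]
  3: tau→6  [1 exit(s)]
  5: b→3  [1 exit(s)]
  6: ∅  [deadlock]
  7: a→5  b→6  b→7  c→2  c→5  c→6  [6 exit(s)]
Path to 2: b·c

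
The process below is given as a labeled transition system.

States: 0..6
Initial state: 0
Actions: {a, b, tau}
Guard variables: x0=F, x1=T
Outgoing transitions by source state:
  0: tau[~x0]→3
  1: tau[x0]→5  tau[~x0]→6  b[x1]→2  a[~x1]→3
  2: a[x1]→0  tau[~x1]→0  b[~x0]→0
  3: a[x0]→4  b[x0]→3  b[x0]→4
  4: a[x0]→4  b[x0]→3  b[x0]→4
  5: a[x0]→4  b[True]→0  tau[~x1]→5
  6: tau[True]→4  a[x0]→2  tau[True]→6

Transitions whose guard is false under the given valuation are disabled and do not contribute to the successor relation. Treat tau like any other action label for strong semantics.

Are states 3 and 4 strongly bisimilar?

Compute ~ classes (split until stable):
  π0 = {{0,1,2,3,4,5,6}}
  π1 = {{0,6},{1},{2},{3,4},{5}}
  π2 = {{0},{1},{2},{3,4},{5},{6}}
Fixed point at round 3; 6 class(es).
[3]={3,4}  [4]={3,4}

Answer: BISIMILAR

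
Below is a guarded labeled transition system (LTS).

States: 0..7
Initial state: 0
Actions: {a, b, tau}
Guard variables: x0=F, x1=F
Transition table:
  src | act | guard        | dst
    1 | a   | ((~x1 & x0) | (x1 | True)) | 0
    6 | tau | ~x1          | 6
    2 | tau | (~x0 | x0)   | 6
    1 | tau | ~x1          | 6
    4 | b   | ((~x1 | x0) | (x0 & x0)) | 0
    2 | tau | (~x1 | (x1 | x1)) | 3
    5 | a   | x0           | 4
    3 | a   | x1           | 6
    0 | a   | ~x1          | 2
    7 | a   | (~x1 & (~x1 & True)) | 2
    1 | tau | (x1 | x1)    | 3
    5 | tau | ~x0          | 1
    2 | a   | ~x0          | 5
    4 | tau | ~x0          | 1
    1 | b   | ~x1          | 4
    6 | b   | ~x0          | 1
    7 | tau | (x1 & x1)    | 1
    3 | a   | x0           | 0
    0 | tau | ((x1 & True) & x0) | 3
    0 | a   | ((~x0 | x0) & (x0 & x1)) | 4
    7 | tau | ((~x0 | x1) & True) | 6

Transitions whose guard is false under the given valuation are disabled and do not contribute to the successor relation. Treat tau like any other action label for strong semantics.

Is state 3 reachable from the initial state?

Answer: REACHABLE

Analysis:
Guard filter leaves 14 enabled edge(s).
L0 = {0}
L1 = {2}  total {0,2}
L2 = {3,5,6}  total {0,2,3,5,6}
L3 = {1}  total {0,1,2,3,5,6}
L4 = {4}  total {0,1,2,3,4,5,6}
Reach set: {0,1,2,3,4,5,6}
Path to 3: a·tau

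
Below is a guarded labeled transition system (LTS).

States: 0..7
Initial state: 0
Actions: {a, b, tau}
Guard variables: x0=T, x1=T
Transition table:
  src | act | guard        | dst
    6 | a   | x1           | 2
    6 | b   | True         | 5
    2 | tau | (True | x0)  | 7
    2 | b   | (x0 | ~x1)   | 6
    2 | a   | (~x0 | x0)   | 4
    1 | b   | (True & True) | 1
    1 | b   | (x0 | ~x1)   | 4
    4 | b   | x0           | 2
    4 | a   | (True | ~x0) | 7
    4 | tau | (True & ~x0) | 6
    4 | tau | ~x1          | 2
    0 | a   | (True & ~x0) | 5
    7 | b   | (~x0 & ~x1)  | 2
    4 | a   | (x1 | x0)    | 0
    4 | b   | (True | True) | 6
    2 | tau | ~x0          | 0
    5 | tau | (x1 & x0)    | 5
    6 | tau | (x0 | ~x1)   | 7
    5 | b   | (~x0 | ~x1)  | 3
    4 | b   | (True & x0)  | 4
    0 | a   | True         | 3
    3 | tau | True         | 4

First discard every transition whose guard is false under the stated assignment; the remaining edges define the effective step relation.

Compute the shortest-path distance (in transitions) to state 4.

Answer: 2

Working:
BFS to 4:
  Layer 0: {0}
  Layer 1: {3}
  Layer 2: {4}
first hit 4 at d=2 via a·tau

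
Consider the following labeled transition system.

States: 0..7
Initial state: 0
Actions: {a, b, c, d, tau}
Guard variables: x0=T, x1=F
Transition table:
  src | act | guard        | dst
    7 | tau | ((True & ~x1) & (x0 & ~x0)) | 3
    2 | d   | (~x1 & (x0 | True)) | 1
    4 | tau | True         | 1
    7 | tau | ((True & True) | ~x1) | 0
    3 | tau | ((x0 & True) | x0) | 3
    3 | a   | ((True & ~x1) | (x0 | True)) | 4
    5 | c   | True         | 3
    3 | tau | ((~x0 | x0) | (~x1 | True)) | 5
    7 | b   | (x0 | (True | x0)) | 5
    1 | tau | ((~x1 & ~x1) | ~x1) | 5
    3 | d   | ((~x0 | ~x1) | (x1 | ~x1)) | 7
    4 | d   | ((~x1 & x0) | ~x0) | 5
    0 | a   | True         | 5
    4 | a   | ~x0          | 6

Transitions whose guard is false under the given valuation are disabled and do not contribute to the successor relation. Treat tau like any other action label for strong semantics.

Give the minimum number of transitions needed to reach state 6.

Answer: UNREACHABLE

Analysis:
Breadth-first toward 6:
  Layer 0: {0}
  Layer 1: {5}
  Layer 2: {3}
  Layer 3: {4,7}
  Layer 4: {1}
6 never appears.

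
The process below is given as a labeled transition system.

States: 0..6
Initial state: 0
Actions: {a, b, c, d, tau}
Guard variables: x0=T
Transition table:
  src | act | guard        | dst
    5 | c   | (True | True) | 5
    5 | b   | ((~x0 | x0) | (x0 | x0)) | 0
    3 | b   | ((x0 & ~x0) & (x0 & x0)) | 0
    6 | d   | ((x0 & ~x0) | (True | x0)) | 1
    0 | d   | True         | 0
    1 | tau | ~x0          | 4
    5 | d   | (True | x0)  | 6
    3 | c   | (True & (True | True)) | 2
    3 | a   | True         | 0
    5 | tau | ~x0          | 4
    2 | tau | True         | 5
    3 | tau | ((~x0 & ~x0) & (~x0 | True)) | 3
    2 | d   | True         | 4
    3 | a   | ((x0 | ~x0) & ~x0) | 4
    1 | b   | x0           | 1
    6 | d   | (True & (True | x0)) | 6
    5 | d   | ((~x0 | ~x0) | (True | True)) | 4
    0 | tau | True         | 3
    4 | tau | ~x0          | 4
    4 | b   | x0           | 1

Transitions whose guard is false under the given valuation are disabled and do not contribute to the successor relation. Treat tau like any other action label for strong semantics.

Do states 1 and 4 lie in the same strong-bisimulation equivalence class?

Bisimulation quotient by refinement:
  π0 = {{0,1,2,3,4,5,6}}
  π1 = {{0,2},{1,4},{3},{5},{6}}
  π2 = {{0},{1,4},{2},{3},{5},{6}}
6 equivalence class(es) (converged in 3)
[1]={1,4}  [4]={1,4}

Answer: BISIMILAR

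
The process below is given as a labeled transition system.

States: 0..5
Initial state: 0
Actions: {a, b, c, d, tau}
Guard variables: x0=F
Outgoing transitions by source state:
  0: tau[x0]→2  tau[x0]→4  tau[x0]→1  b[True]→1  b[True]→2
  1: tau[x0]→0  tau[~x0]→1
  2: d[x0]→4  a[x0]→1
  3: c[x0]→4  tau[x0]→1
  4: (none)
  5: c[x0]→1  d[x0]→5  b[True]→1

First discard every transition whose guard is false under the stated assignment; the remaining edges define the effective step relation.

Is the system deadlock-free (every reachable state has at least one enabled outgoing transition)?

Reachable = {0,1,2}
  0: b→1  b→2  [2 out]
  1: tau→1  [1 out]
  2: ∅  [STUCK]
witness 2: b

Answer: DEADLOCK at state 2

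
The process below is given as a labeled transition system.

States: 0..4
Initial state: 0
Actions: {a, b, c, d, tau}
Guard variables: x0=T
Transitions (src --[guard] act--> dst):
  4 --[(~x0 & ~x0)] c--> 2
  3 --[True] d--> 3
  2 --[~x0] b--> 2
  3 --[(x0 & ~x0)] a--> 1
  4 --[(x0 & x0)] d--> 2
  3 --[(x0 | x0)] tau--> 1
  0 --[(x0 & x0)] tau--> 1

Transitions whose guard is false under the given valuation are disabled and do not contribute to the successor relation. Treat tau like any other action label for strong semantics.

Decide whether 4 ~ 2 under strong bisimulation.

Refine partition for ~:
  P[0] = {{0,1,2,3,4}}
  P[1] = {{0},{1,2},{3},{4}}
4 equivalence class(es) (converged in 2)
class of 4: {4}; class of 2: {1,2}

Answer: NOT BISIMILAR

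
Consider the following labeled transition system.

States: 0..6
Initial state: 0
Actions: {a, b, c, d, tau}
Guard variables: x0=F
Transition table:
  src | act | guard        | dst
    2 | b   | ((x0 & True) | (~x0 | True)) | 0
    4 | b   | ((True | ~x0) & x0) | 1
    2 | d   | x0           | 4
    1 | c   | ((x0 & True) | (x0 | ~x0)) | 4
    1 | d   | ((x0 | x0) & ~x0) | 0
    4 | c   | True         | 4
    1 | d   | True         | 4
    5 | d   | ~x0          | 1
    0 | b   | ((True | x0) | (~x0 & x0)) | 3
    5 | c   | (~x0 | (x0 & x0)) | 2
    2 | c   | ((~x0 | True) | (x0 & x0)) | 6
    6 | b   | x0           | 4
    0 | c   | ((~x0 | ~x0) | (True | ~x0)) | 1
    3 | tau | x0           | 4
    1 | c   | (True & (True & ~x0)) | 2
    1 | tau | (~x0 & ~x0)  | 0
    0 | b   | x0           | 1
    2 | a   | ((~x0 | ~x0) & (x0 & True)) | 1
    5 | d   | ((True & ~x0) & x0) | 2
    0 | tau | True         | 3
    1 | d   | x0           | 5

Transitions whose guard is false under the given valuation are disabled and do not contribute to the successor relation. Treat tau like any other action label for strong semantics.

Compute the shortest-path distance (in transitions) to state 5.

Answer: UNREACHABLE

Working:
BFS to 5:
  Layer 0: {0}
  Layer 1: {1,3}
  Layer 2: {2,4}
  Layer 3: {6}
5 never appears.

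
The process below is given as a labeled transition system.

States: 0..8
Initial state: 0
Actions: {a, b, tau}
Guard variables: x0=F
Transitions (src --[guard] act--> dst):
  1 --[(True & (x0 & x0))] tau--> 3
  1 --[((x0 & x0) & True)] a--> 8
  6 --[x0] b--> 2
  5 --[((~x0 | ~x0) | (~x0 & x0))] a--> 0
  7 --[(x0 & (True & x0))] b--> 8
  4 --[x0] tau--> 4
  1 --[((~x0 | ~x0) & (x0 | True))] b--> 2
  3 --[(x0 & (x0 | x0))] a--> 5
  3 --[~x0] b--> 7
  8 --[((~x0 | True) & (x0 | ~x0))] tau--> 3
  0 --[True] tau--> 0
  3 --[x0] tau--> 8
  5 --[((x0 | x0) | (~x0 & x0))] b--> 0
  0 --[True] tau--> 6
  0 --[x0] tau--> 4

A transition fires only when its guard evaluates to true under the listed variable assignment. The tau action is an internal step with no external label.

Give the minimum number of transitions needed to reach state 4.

Answer: UNREACHABLE

Analysis:
BFS to 4:
  L0 = {0}
  L1 = {6}
4 never appears.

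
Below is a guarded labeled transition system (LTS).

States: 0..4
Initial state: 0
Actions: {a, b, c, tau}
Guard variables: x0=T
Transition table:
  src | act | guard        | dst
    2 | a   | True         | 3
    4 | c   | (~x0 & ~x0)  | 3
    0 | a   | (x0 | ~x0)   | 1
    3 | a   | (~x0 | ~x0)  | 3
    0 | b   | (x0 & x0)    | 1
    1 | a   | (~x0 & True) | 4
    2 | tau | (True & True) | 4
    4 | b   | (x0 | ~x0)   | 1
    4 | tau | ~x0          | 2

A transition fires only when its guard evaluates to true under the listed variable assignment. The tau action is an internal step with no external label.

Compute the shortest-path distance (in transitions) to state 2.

BFS to 2:
  Layer 0: {0}
  Layer 1: {1}
2 never appears.

Answer: UNREACHABLE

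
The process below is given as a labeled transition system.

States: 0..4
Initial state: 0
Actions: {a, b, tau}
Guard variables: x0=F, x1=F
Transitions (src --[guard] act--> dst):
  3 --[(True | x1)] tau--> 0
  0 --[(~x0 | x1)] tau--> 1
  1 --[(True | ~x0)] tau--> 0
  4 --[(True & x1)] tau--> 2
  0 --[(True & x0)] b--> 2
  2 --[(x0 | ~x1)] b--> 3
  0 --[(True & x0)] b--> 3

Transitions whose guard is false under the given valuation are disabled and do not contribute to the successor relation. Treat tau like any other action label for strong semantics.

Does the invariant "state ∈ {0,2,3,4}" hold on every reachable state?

Answer: INVARIANT VIOLATED at state 1

Working:
Safe = {0,2,3,4}
Reach set: {0,1}
  0: safe
  1: VIOLATES
witness against invariant: tau → 1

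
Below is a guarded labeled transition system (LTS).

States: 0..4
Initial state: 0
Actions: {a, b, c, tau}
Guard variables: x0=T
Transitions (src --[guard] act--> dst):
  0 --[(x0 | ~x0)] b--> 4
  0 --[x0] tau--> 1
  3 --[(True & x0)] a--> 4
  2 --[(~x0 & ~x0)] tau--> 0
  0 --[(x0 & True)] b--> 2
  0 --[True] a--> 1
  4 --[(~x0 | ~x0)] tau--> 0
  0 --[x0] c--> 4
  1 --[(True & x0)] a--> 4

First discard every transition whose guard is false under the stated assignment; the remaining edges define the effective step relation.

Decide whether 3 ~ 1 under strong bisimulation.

Refine partition for ~:
  π0 = {{0,1,2,3,4}}
  π1 = {{0},{1,3},{2,4}}
stable after 2 split(s): 3 block(s)
class of 3: {1,3}; class of 1: {1,3}

Answer: BISIMILAR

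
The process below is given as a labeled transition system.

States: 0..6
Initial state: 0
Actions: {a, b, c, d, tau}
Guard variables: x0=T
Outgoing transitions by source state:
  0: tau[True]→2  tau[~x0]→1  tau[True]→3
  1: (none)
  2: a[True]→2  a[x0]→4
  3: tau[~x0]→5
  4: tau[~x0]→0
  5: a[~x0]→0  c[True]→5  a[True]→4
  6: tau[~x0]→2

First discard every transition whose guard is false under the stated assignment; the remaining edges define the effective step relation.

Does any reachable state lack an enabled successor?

Reachable = {0,2,3,4}
  0: tau→2  tau→3  [2 exit(s)]
  2: a→2  a→4  [2 exit(s)]
  3: ∅  [deadlock]
  4: ∅  [deadlock]
witness 3: tau

Answer: DEADLOCK at state 3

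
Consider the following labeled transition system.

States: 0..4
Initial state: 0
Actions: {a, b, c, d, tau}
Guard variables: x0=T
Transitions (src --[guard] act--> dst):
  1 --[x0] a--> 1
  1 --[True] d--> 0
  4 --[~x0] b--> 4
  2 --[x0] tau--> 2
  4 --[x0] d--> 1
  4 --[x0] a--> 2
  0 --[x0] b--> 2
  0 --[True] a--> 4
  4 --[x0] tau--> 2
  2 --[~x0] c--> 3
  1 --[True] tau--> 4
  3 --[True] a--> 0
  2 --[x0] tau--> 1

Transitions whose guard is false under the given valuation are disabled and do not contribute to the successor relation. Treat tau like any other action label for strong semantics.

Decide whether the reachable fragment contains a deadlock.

R = {0,1,2,4}
  0: a→4  b→2  [2 exit(s)]
  1: a→1  d→0  tau→4  [3 exit(s)]
  2: tau→1  tau→2  [2 exit(s)]
  4: a→2  d→1  tau→2  [3 exit(s)]

Answer: DEADLOCK-FREE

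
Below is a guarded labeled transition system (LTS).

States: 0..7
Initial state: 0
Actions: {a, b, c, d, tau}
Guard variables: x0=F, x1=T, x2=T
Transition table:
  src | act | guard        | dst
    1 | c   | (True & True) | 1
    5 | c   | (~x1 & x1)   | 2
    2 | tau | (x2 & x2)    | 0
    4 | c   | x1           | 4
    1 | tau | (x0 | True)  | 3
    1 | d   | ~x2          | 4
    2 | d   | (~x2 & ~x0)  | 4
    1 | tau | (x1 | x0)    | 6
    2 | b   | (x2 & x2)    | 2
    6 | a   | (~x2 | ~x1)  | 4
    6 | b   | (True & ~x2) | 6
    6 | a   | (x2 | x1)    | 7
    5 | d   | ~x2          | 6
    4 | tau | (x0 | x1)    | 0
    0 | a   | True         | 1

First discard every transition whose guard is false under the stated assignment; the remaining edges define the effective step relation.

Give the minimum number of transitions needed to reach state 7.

Answer: 3

Working:
BFS to 7:
  depth 0: {0}
  depth 1: {1}
  depth 2: {3,6}
  depth 3: {7}
7 enters at depth 3; path a·tau·a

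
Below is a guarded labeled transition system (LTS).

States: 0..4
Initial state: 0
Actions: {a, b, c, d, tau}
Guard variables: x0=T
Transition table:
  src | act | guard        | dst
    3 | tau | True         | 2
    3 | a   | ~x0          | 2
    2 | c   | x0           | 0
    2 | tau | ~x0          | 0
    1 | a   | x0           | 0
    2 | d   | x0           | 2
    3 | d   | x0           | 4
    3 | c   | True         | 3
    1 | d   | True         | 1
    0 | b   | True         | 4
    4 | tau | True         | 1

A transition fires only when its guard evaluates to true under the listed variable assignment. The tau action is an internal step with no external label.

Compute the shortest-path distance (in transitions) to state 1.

BFS to 1:
  Layer 0: {0}
  Layer 1: {4}
  Layer 2: {1}
1 enters at depth 2; path b·tau

Answer: 2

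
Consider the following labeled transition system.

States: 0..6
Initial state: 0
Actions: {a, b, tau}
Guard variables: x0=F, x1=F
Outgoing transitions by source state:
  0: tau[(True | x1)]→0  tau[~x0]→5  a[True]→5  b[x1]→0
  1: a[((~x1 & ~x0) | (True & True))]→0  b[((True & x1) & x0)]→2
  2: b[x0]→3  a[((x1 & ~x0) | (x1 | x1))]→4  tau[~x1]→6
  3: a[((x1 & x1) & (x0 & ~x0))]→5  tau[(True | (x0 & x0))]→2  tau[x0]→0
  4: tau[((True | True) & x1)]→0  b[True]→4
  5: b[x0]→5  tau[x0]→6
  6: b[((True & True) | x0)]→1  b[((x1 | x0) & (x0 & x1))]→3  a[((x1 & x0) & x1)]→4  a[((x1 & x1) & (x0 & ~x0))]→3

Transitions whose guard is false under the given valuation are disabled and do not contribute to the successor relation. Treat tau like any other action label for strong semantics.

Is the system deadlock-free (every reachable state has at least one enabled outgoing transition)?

R = {0,5}
  0: a→5  tau→0  tau→5  [3 out]
  5: ∅  [STUCK]
Path to 5: tau

Answer: DEADLOCK at state 5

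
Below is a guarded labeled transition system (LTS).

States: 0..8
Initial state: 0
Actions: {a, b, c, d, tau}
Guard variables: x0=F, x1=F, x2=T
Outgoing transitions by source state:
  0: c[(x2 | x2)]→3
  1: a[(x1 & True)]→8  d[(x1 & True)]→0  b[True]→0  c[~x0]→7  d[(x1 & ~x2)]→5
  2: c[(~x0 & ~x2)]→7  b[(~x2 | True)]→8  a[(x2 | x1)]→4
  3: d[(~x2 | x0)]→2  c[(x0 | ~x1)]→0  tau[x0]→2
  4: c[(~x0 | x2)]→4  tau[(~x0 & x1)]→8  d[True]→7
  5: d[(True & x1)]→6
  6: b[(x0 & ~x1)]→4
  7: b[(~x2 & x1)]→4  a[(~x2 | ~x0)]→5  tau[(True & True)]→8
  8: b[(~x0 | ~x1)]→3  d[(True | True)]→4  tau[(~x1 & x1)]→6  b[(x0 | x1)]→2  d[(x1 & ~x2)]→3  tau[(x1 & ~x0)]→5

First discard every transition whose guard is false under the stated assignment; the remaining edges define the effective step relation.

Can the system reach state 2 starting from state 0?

Answer: UNREACHABLE

Trace:
12 transition(s) survive guard evaluation.
depth 0: {0}
depth 1: {3}  now seen {0,3}
R = {0,3}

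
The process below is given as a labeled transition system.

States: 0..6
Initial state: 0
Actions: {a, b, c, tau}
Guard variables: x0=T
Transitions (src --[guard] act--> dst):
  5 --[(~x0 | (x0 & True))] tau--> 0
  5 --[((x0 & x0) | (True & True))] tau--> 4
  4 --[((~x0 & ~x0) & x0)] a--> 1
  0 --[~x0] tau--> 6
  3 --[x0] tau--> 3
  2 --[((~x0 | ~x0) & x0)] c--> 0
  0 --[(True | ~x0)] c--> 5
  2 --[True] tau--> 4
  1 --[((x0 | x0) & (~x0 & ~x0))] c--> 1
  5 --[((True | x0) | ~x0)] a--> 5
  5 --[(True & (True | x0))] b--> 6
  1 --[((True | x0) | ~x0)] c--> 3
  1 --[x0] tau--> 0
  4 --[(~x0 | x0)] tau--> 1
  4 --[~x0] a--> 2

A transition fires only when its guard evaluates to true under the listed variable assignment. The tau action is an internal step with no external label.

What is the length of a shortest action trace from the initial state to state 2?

Answer: UNREACHABLE

Working:
BFS to 2:
  depth 0: {0}
  depth 1: {5}
  depth 2: {4,6}
  depth 3: {1}
  depth 4: {3}
2 never appears.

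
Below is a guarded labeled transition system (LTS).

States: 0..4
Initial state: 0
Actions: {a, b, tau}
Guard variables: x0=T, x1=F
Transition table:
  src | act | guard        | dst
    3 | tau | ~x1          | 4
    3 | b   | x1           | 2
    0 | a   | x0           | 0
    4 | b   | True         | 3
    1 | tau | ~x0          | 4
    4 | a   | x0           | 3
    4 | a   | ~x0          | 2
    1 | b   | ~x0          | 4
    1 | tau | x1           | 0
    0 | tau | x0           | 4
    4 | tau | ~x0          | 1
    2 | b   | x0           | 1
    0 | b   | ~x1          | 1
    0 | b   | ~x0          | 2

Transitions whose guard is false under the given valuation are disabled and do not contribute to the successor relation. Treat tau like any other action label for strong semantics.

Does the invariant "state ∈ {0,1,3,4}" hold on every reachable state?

Safe = {0,1,3,4}
Reachable = {0,1,3,4}
  0: ok
  1: ok
  3: ok
  4: ok

Answer: INVARIANT HOLDS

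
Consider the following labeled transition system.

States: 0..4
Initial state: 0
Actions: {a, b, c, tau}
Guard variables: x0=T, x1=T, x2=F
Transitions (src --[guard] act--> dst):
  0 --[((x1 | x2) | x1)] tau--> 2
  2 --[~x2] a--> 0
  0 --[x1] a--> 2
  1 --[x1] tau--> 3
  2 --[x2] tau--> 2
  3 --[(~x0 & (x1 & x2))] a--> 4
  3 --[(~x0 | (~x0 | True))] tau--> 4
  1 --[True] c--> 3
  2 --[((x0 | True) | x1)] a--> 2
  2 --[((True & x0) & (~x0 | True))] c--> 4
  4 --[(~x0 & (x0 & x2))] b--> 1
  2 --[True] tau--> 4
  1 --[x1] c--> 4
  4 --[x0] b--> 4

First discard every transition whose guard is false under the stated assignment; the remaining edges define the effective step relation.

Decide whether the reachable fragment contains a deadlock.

Answer: DEADLOCK-FREE

Analysis:
R = {0,2,4}
  0: a→2  tau→2  [2 exit(s)]
  2: a→0  a→2  c→4  tau→4  [4 exit(s)]
  4: b→4  [1 exit(s)]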